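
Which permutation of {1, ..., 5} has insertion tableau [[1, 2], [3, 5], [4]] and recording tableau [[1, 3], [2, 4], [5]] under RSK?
Reverse the RSK construction: for i from n down to 1, find the cell of Q containing i, remove the entry at that cell from P, and reverse-bump it up through P; the value ejected from row 1 is w(i).

Step i=5: Q has 5 at row 3, column 1; remove 4 from row 3 of P and reverse-bump: 4 enters row 2 and ejects 3; 3 enters row 1 and ejects 2. So w(5) = 2. P is now [[1, 3], [4, 5]].
Step i=4: Q has 4 at row 2, column 2; remove 5 from row 2 of P and reverse-bump: 5 enters row 1 and ejects 3. So w(4) = 3. P is now [[1, 5], [4]].
Step i=3: Q has 3 at row 1, column 2; remove that cell from P, ejecting 5. So w(3) = 5. P is now [[1], [4]].
Step i=2: Q has 2 at row 2, column 1; remove 4 from row 2 of P and reverse-bump: 4 enters row 1 and ejects 1. So w(2) = 1. P is now [[4]].
Step i=1: Q has 1 at row 1, column 1; remove that cell from P, ejecting 4. So w(1) = 4. P is now [].

So w = 4 1 5 3 2.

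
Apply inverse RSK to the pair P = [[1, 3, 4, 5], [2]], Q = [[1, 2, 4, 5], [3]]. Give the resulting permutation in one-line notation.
Reverse the RSK construction: for i from n down to 1, find the cell of Q containing i, remove the entry at that cell from P, and reverse-bump it up through P; the value ejected from row 1 is w(i).

Step i=5: Q has 5 at row 1, column 4; remove that cell from P, ejecting 5. So w(5) = 5. P is now [[1, 3, 4], [2]].
Step i=4: Q has 4 at row 1, column 3; remove that cell from P, ejecting 4. So w(4) = 4. P is now [[1, 3], [2]].
Step i=3: Q has 3 at row 2, column 1; remove 2 from row 2 of P and reverse-bump: 2 enters row 1 and ejects 1. So w(3) = 1. P is now [[2, 3]].
Step i=2: Q has 2 at row 1, column 2; remove that cell from P, ejecting 3. So w(2) = 3. P is now [[2]].
Step i=1: Q has 1 at row 1, column 1; remove that cell from P, ejecting 2. So w(1) = 2. P is now [].

So w = 2 3 1 4 5.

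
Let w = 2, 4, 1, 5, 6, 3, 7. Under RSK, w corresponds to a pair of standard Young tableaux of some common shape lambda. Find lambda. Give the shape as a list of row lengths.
Row-insert each entry into an empty tableau.

After inserting 2: P = [[2]].
After inserting 4: P = [[2, 4]].
After inserting 1: P = [[1, 4], [2]].
After inserting 5: P = [[1, 4, 5], [2]].
After inserting 6: P = [[1, 4, 5, 6], [2]].
After inserting 3: P = [[1, 3, 5, 6], [2, 4]].
After inserting 7: P = [[1, 3, 5, 6, 7], [2, 4]].

The final insertion tableau P = [[1, 3, 5, 6, 7], [2, 4]] has shape [5, 2].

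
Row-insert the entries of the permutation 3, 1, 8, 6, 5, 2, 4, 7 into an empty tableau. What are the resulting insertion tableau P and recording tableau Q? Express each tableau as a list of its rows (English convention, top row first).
P = [[1, 2, 4, 7], [3, 5], [6], [8]], Q = [[1, 3, 7, 8], [2, 4], [5], [6]]

Insert each entry of the permutation into P by Schensted row insertion, recording in Q the position of each new cell.

Insert 3: appended to row 1. P = [[3]].
Insert 1: 1 bumps 3 from row 1; 3 starts row 2. P = [[1], [3]].
Insert 8: appended to row 1. P = [[1, 8], [3]].
Insert 6: 6 bumps 8 from row 1; 8 appends to row 2. P = [[1, 6], [3, 8]].
Insert 5: 5 bumps 6 from row 1; 6 bumps 8 from row 2; 8 starts row 3. P = [[1, 5], [3, 6], [8]].
Insert 2: 2 bumps 5 from row 1; 5 bumps 6 from row 2; 6 bumps 8 from row 3; 8 starts row 4. P = [[1, 2], [3, 5], [6], [8]].
Insert 4: appended to row 1. P = [[1, 2, 4], [3, 5], [6], [8]].
Insert 7: appended to row 1. P = [[1, 2, 4, 7], [3, 5], [6], [8]].

So P = [[1, 2, 4, 7], [3, 5], [6], [8]], Q = [[1, 3, 7, 8], [2, 4], [5], [6]].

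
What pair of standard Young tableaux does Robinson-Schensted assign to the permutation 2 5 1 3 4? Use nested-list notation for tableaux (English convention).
P = [[1, 3, 4], [2, 5]], Q = [[1, 2, 5], [3, 4]]

Insert each entry of the permutation into P by Schensted row insertion, recording in Q the position of each new cell.

After inserting 2: P = [[2]].
After inserting 5: P = [[2, 5]].
After inserting 1: P = [[1, 5], [2]].
After inserting 3: P = [[1, 3], [2, 5]].
After inserting 4: P = [[1, 3, 4], [2, 5]].

So P = [[1, 3, 4], [2, 5]], Q = [[1, 2, 5], [3, 4]].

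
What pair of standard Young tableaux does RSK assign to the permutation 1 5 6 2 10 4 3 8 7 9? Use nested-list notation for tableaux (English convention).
Insert each entry of the permutation into P by Schensted row insertion, recording in Q the position of each new cell.

After inserting 1: P = [[1]].
After inserting 5: P = [[1, 5]].
After inserting 6: P = [[1, 5, 6]].
After inserting 2: P = [[1, 2, 6], [5]].
After inserting 10: P = [[1, 2, 6, 10], [5]].
After inserting 4: P = [[1, 2, 4, 10], [5, 6]].
After inserting 3: P = [[1, 2, 3, 10], [4, 6], [5]].
After inserting 8: P = [[1, 2, 3, 8], [4, 6, 10], [5]].
After inserting 7: P = [[1, 2, 3, 7], [4, 6, 8], [5, 10]].
After inserting 9: P = [[1, 2, 3, 7, 9], [4, 6, 8], [5, 10]].

So P = [[1, 2, 3, 7, 9], [4, 6, 8], [5, 10]], Q = [[1, 2, 3, 5, 10], [4, 6, 8], [7, 9]].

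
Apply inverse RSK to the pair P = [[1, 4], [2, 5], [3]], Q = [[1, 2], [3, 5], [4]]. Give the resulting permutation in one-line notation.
3 5 2 1 4

Reverse the RSK construction: for i from n down to 1, find the cell of Q containing i, remove the entry at that cell from P, and reverse-bump it up through P; the value ejected from row 1 is w(i).

Step i=5: Q has 5 at row 2, column 2; remove 5 from row 2 of P and reverse-bump: 5 enters row 1 and ejects 4. So w(5) = 4. P is now [[1, 5], [2], [3]].
Step i=4: Q has 4 at row 3, column 1; remove 3 from row 3 of P and reverse-bump: 3 enters row 2 and ejects 2; 2 enters row 1 and ejects 1. So w(4) = 1. P is now [[2, 5], [3]].
Step i=3: Q has 3 at row 2, column 1; remove 3 from row 2 of P and reverse-bump: 3 enters row 1 and ejects 2. So w(3) = 2. P is now [[3, 5]].
Step i=2: Q has 2 at row 1, column 2; remove that cell from P, ejecting 5. So w(2) = 5. P is now [[3]].
Step i=1: Q has 1 at row 1, column 1; remove that cell from P, ejecting 3. So w(1) = 3. P is now [].

So w = 3 5 2 1 4.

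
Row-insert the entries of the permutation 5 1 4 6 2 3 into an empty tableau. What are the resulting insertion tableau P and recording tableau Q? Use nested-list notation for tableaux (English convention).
Insert each entry of the permutation into P by Schensted row insertion, recording in Q the position of each new cell.

Insert 5: appended to row 1. P = [[5]].
Insert 1: 1 bumps 5 from row 1; 5 starts row 2. P = [[1], [5]].
Insert 4: appended to row 1. P = [[1, 4], [5]].
Insert 6: appended to row 1. P = [[1, 4, 6], [5]].
Insert 2: 2 bumps 4 from row 1; 4 bumps 5 from row 2; 5 starts row 3. P = [[1, 2, 6], [4], [5]].
Insert 3: 3 bumps 6 from row 1; 6 appends to row 2. P = [[1, 2, 3], [4, 6], [5]].

So P = [[1, 2, 3], [4, 6], [5]], Q = [[1, 3, 4], [2, 6], [5]].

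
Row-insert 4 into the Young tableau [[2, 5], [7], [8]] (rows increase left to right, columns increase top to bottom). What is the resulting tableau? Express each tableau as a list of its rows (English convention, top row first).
In row 1, 4 replaces 5 (the leftmost entry greater than 4); 5 is bumped to row 2. In row 2, 5 replaces 7 (the leftmost entry greater than 5); 7 is bumped to row 3. In row 3, 7 replaces 8 (the leftmost entry greater than 7); 8 is bumped to row 4. 8 starts a new row 4. The new tableau is [[2, 4], [5], [7], [8]].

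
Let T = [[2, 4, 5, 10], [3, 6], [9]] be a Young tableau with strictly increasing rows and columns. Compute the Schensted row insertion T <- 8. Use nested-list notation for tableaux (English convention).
In row 1, 8 replaces 10 (the leftmost entry greater than 8); 10 is bumped to row 2. 10 is appended to row 2. The new tableau is [[2, 4, 5, 8], [3, 6, 10], [9]].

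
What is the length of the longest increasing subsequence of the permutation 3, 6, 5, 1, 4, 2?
2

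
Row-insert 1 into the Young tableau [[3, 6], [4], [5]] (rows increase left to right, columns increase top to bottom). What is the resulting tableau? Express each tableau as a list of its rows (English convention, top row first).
[[1, 6], [3], [4], [5]]

In row 1, 1 replaces 3 (the leftmost entry greater than 1); 3 is bumped to row 2. In row 2, 3 replaces 4 (the leftmost entry greater than 3); 4 is bumped to row 3. In row 3, 4 replaces 5 (the leftmost entry greater than 4); 5 is bumped to row 4. 5 starts a new row 4. The new tableau is [[1, 6], [3], [4], [5]].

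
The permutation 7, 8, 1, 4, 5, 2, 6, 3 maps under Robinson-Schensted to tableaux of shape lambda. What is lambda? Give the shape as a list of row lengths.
[4, 2, 2]

Row-insert each entry into an empty tableau.

After inserting 7: P = [[7]].
After inserting 8: P = [[7, 8]].
After inserting 1: P = [[1, 8], [7]].
After inserting 4: P = [[1, 4], [7, 8]].
After inserting 5: P = [[1, 4, 5], [7, 8]].
After inserting 2: P = [[1, 2, 5], [4, 8], [7]].
After inserting 6: P = [[1, 2, 5, 6], [4, 8], [7]].
After inserting 3: P = [[1, 2, 3, 6], [4, 5], [7, 8]].

The final insertion tableau P = [[1, 2, 3, 6], [4, 5], [7, 8]] has shape [4, 2, 2].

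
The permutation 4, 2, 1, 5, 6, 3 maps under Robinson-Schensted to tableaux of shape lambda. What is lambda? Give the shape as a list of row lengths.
RSK row insertion gives P = [[1, 3, 6], [2, 5], [4]], which has shape [3, 2, 1].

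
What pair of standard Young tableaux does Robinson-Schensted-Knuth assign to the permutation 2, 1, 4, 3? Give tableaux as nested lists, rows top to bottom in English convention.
P = [[1, 3], [2, 4]], Q = [[1, 3], [2, 4]]

Insert each entry of the permutation into P by Schensted row insertion, recording in Q the position of each new cell.

Insert 2: appended to row 1. P = [[2]].
Insert 1: 1 bumps 2 from row 1; 2 starts row 2. P = [[1], [2]].
Insert 4: appended to row 1. P = [[1, 4], [2]].
Insert 3: 3 bumps 4 from row 1; 4 appends to row 2. P = [[1, 3], [2, 4]].

So P = [[1, 3], [2, 4]], Q = [[1, 3], [2, 4]].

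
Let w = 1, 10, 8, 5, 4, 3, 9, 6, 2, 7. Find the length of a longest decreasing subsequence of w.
6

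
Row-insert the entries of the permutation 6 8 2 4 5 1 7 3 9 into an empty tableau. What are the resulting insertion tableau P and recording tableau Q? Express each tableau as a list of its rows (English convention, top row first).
Insert each entry of the permutation into P by Schensted row insertion, recording in Q the position of each new cell.

Insert 6: appended to row 1. P = [[6]].
Insert 8: appended to row 1. P = [[6, 8]].
Insert 2: 2 bumps 6 from row 1; 6 starts row 2. P = [[2, 8], [6]].
Insert 4: 4 bumps 8 from row 1; 8 appends to row 2. P = [[2, 4], [6, 8]].
Insert 5: appended to row 1. P = [[2, 4, 5], [6, 8]].
Insert 1: 1 bumps 2 from row 1; 2 bumps 6 from row 2; 6 starts row 3. P = [[1, 4, 5], [2, 8], [6]].
Insert 7: appended to row 1. P = [[1, 4, 5, 7], [2, 8], [6]].
Insert 3: 3 bumps 4 from row 1; 4 bumps 8 from row 2; 8 appends to row 3. P = [[1, 3, 5, 7], [2, 4], [6, 8]].
Insert 9: appended to row 1. P = [[1, 3, 5, 7, 9], [2, 4], [6, 8]].

So P = [[1, 3, 5, 7, 9], [2, 4], [6, 8]], Q = [[1, 2, 5, 7, 9], [3, 4], [6, 8]].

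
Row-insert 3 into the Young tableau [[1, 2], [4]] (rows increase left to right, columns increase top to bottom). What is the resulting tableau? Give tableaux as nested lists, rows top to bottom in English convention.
3 is larger than every entry of row 1, so it is appended to row 1. The new tableau is [[1, 2, 3], [4]].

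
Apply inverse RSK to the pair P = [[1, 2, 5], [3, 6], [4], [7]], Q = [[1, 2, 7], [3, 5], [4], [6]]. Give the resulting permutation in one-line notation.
Reverse RSK: for i = n, n-1, ..., 1, locate i in Q, remove the corresponding corner cell from P, and reverse-bump its entry up through P; the value ejected from row 1 is w(i).

So w = 4 7 6 1 3 2 5.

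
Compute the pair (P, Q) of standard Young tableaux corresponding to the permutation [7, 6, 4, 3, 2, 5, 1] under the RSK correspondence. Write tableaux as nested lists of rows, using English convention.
P = [[1, 5], [2], [3], [4], [6], [7]], Q = [[1, 6], [2], [3], [4], [5], [7]]

Insert each entry of the permutation into P by Schensted row insertion, recording in Q the position of each new cell.

Insert 7: appended to row 1. P = [[7]], Q = [[1]].
Insert 6: 6 bumps 7 from row 1; 7 starts row 2. P = [[6], [7]], Q = [[1], [2]].
Insert 4: 4 bumps 6 from row 1; 6 bumps 7 from row 2; 7 starts row 3. P = [[4], [6], [7]], Q = [[1], [2], [3]].
Insert 3: 3 bumps 4 from row 1; 4 bumps 6 from row 2; 6 bumps 7 from row 3; 7 starts row 4. P = [[3], [4], [6], [7]], Q = [[1], [2], [3], [4]].
Insert 2: 2 bumps 3 from row 1; 3 bumps 4 from row 2; 4 bumps 6 from row 3; 6 bumps 7 from row 4; 7 starts row 5. P = [[2], [3], [4], [6], [7]], Q = [[1], [2], [3], [4], [5]].
Insert 5: appended to row 1. P = [[2, 5], [3], [4], [6], [7]], Q = [[1, 6], [2], [3], [4], [5]].
Insert 1: 1 bumps 2 from row 1; 2 bumps 3 from row 2; 3 bumps 4 from row 3; 4 bumps 6 from row 4; 6 bumps 7 from row 5; 7 starts row 6. P = [[1, 5], [2], [3], [4], [6], [7]], Q = [[1, 6], [2], [3], [4], [5], [7]].

So P = [[1, 5], [2], [3], [4], [6], [7]], Q = [[1, 6], [2], [3], [4], [5], [7]].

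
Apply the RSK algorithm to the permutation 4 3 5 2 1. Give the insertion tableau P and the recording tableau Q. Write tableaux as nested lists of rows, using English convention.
Insert each entry of the permutation into P by Schensted row insertion, recording in Q the position of each new cell.

Insert 4: appended to row 1. P = [[4]].
Insert 3: 3 bumps 4 from row 1; 4 starts row 2. P = [[3], [4]].
Insert 5: appended to row 1. P = [[3, 5], [4]].
Insert 2: 2 bumps 3 from row 1; 3 bumps 4 from row 2; 4 starts row 3. P = [[2, 5], [3], [4]].
Insert 1: 1 bumps 2 from row 1; 2 bumps 3 from row 2; 3 bumps 4 from row 3; 4 starts row 4. P = [[1, 5], [2], [3], [4]].

So P = [[1, 5], [2], [3], [4]], Q = [[1, 3], [2], [4], [5]].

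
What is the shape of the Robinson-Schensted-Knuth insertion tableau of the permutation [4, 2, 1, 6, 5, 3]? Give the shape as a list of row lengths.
Row-insert each entry into an empty tableau.

After inserting 4: P = [[4]].
After inserting 2: P = [[2], [4]].
After inserting 1: P = [[1], [2], [4]].
After inserting 6: P = [[1, 6], [2], [4]].
After inserting 5: P = [[1, 5], [2, 6], [4]].
After inserting 3: P = [[1, 3], [2, 5], [4, 6]].

The final insertion tableau P = [[1, 3], [2, 5], [4, 6]] has shape [2, 2, 2].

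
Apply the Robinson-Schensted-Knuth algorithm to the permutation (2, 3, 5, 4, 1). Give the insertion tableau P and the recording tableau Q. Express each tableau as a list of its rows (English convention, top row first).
P = [[1, 3, 4], [2], [5]], Q = [[1, 2, 3], [4], [5]]

Insert each entry of the permutation into P by Schensted row insertion, recording in Q the position of each new cell.

Insert 2: appended to row 1. P = [[2]], Q = [[1]].
Insert 3: appended to row 1. P = [[2, 3]], Q = [[1, 2]].
Insert 5: appended to row 1. P = [[2, 3, 5]], Q = [[1, 2, 3]].
Insert 4: 4 bumps 5 from row 1; 5 starts row 2. P = [[2, 3, 4], [5]], Q = [[1, 2, 3], [4]].
Insert 1: 1 bumps 2 from row 1; 2 bumps 5 from row 2; 5 starts row 3. P = [[1, 3, 4], [2], [5]], Q = [[1, 2, 3], [4], [5]].

So P = [[1, 3, 4], [2], [5]], Q = [[1, 2, 3], [4], [5]].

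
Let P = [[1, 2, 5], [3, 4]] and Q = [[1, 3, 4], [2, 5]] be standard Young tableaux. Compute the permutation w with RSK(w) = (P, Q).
3 1 4 5 2

Reverse the RSK construction: for i from n down to 1, find the cell of Q containing i, remove the entry at that cell from P, and reverse-bump it up through P; the value ejected from row 1 is w(i).

Step i=5: Q has 5 at row 2, column 2; remove 4 from row 2 of P and reverse-bump: 4 enters row 1 and ejects 2. So w(5) = 2. P is now [[1, 4, 5], [3]].
Step i=4: Q has 4 at row 1, column 3; remove that cell from P, ejecting 5. So w(4) = 5. P is now [[1, 4], [3]].
Step i=3: Q has 3 at row 1, column 2; remove that cell from P, ejecting 4. So w(3) = 4. P is now [[1], [3]].
Step i=2: Q has 2 at row 2, column 1; remove 3 from row 2 of P and reverse-bump: 3 enters row 1 and ejects 1. So w(2) = 1. P is now [[3]].
Step i=1: Q has 1 at row 1, column 1; remove that cell from P, ejecting 3. So w(1) = 3. P is now [].

So w = 3 1 4 5 2.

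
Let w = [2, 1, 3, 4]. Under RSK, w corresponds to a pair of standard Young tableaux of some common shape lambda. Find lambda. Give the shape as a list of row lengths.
[3, 1]

Row-insert each entry into an empty tableau.

After inserting 2: P = [[2]].
After inserting 1: P = [[1], [2]].
After inserting 3: P = [[1, 3], [2]].
After inserting 4: P = [[1, 3, 4], [2]].

The final insertion tableau P = [[1, 3, 4], [2]] has shape [3, 1].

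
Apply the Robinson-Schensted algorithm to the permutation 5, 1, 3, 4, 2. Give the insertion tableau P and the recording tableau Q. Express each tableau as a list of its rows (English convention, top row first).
P = [[1, 2, 4], [3], [5]], Q = [[1, 3, 4], [2], [5]]

Insert each entry of the permutation into P by Schensted row insertion, recording in Q the position of each new cell.

Insert 5: appended to row 1. P = [[5]], Q = [[1]].
Insert 1: 1 bumps 5 from row 1; 5 starts row 2. P = [[1], [5]], Q = [[1], [2]].
Insert 3: appended to row 1. P = [[1, 3], [5]], Q = [[1, 3], [2]].
Insert 4: appended to row 1. P = [[1, 3, 4], [5]], Q = [[1, 3, 4], [2]].
Insert 2: 2 bumps 3 from row 1; 3 bumps 5 from row 2; 5 starts row 3. P = [[1, 2, 4], [3], [5]], Q = [[1, 3, 4], [2], [5]].

So P = [[1, 2, 4], [3], [5]], Q = [[1, 3, 4], [2], [5]].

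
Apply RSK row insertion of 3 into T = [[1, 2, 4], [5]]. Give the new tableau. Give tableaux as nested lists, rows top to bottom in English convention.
[[1, 2, 3], [4], [5]]

In row 1, 3 replaces 4 (the leftmost entry greater than 3); 4 is bumped to row 2. In row 2, 4 replaces 5 (the leftmost entry greater than 4); 5 is bumped to row 3. 5 starts a new row 3. The new tableau is [[1, 2, 3], [4], [5]].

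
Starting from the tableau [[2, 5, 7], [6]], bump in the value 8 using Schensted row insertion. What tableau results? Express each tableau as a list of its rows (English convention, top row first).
8 is larger than every entry of row 1, so it is appended to row 1. The new tableau is [[2, 5, 7, 8], [6]].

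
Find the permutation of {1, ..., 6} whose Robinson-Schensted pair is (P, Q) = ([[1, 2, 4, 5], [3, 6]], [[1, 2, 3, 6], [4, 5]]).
1 3 6 2 4 5

Reverse the RSK construction: for i from n down to 1, find the cell of Q containing i, remove the entry at that cell from P, and reverse-bump it up through P; the value ejected from row 1 is w(i).

Step i=6: Q has 6 at row 1, column 4; remove that cell from P, ejecting 5. So w(6) = 5. P is now [[1, 2, 4], [3, 6]].
Step i=5: Q has 5 at row 2, column 2; remove 6 from row 2 of P and reverse-bump: 6 enters row 1 and ejects 4. So w(5) = 4. P is now [[1, 2, 6], [3]].
Step i=4: Q has 4 at row 2, column 1; remove 3 from row 2 of P and reverse-bump: 3 enters row 1 and ejects 2. So w(4) = 2. P is now [[1, 3, 6]].
Step i=3: Q has 3 at row 1, column 3; remove that cell from P, ejecting 6. So w(3) = 6. P is now [[1, 3]].
Step i=2: Q has 2 at row 1, column 2; remove that cell from P, ejecting 3. So w(2) = 3. P is now [[1]].
Step i=1: Q has 1 at row 1, column 1; remove that cell from P, ejecting 1. So w(1) = 1. P is now [].

So w = 1 3 6 2 4 5.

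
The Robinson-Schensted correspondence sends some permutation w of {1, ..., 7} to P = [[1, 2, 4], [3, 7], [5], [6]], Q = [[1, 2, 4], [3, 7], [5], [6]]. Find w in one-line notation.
Reverse the RSK construction: for i from n down to 1, find the cell of Q containing i, remove the entry at that cell from P, and reverse-bump it up through P; the value ejected from row 1 is w(i).

Step i=7: Q has 7 at row 2, column 2; remove 7 from row 2 of P and reverse-bump: 7 enters row 1 and ejects 4. So w(7) = 4. P is now [[1, 2, 7], [3], [5], [6]].
Step i=6: Q has 6 at row 4, column 1; remove 6 from row 4 of P and reverse-bump: 6 enters row 3 and ejects 5; 5 enters row 2 and ejects 3; 3 enters row 1 and ejects 2. So w(6) = 2. P is now [[1, 3, 7], [5], [6]].
Step i=5: Q has 5 at row 3, column 1; remove 6 from row 3 of P and reverse-bump: 6 enters row 2 and ejects 5; 5 enters row 1 and ejects 3. So w(5) = 3. P is now [[1, 5, 7], [6]].
Step i=4: Q has 4 at row 1, column 3; remove that cell from P, ejecting 7. So w(4) = 7. P is now [[1, 5], [6]].
Step i=3: Q has 3 at row 2, column 1; remove 6 from row 2 of P and reverse-bump: 6 enters row 1 and ejects 5. So w(3) = 5. P is now [[1, 6]].
Step i=2: Q has 2 at row 1, column 2; remove that cell from P, ejecting 6. So w(2) = 6. P is now [[1]].
Step i=1: Q has 1 at row 1, column 1; remove that cell from P, ejecting 1. So w(1) = 1. P is now [].

So w = 1 6 5 7 3 2 4.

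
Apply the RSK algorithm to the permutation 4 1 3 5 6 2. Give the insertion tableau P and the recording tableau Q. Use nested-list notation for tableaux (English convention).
Insert each entry of the permutation into P by Schensted row insertion, recording in Q the position of each new cell.

Insert 4: appended to row 1. P = [[4]], Q = [[1]].
Insert 1: 1 bumps 4 from row 1; 4 starts row 2. P = [[1], [4]], Q = [[1], [2]].
Insert 3: appended to row 1. P = [[1, 3], [4]], Q = [[1, 3], [2]].
Insert 5: appended to row 1. P = [[1, 3, 5], [4]], Q = [[1, 3, 4], [2]].
Insert 6: appended to row 1. P = [[1, 3, 5, 6], [4]], Q = [[1, 3, 4, 5], [2]].
Insert 2: 2 bumps 3 from row 1; 3 bumps 4 from row 2; 4 starts row 3. P = [[1, 2, 5, 6], [3], [4]], Q = [[1, 3, 4, 5], [2], [6]].

So P = [[1, 2, 5, 6], [3], [4]], Q = [[1, 3, 4, 5], [2], [6]].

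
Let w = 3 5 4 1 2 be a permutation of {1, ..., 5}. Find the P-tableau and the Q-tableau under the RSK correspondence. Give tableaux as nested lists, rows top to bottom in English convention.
P = [[1, 2], [3, 4], [5]], Q = [[1, 2], [3, 5], [4]]

Insert each entry of the permutation into P by Schensted row insertion, recording in Q the position of each new cell.

Insert 3: appended to row 1. P = [[3]], Q = [[1]].
Insert 5: appended to row 1. P = [[3, 5]], Q = [[1, 2]].
Insert 4: 4 bumps 5 from row 1; 5 starts row 2. P = [[3, 4], [5]], Q = [[1, 2], [3]].
Insert 1: 1 bumps 3 from row 1; 3 bumps 5 from row 2; 5 starts row 3. P = [[1, 4], [3], [5]], Q = [[1, 2], [3], [4]].
Insert 2: 2 bumps 4 from row 1; 4 appends to row 2. P = [[1, 2], [3, 4], [5]], Q = [[1, 2], [3, 5], [4]].

So P = [[1, 2], [3, 4], [5]], Q = [[1, 2], [3, 5], [4]].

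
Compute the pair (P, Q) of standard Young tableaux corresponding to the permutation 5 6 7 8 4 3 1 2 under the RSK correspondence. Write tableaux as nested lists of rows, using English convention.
P = [[1, 2, 7, 8], [3, 6], [4], [5]], Q = [[1, 2, 3, 4], [5, 8], [6], [7]]

Insert each entry of the permutation into P by Schensted row insertion, recording in Q the position of each new cell.

Insert 5: appended to row 1. P = [[5]], Q = [[1]].
Insert 6: appended to row 1. P = [[5, 6]], Q = [[1, 2]].
Insert 7: appended to row 1. P = [[5, 6, 7]], Q = [[1, 2, 3]].
Insert 8: appended to row 1. P = [[5, 6, 7, 8]], Q = [[1, 2, 3, 4]].
Insert 4: 4 bumps 5 from row 1; 5 starts row 2. P = [[4, 6, 7, 8], [5]], Q = [[1, 2, 3, 4], [5]].
Insert 3: 3 bumps 4 from row 1; 4 bumps 5 from row 2; 5 starts row 3. P = [[3, 6, 7, 8], [4], [5]], Q = [[1, 2, 3, 4], [5], [6]].
Insert 1: 1 bumps 3 from row 1; 3 bumps 4 from row 2; 4 bumps 5 from row 3; 5 starts row 4. P = [[1, 6, 7, 8], [3], [4], [5]], Q = [[1, 2, 3, 4], [5], [6], [7]].
Insert 2: 2 bumps 6 from row 1; 6 appends to row 2. P = [[1, 2, 7, 8], [3, 6], [4], [5]], Q = [[1, 2, 3, 4], [5, 8], [6], [7]].

So P = [[1, 2, 7, 8], [3, 6], [4], [5]], Q = [[1, 2, 3, 4], [5, 8], [6], [7]].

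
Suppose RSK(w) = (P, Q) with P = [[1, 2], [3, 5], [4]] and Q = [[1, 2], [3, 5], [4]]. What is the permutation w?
4 5 3 1 2

Reverse the RSK construction: for i from n down to 1, find the cell of Q containing i, remove the entry at that cell from P, and reverse-bump it up through P; the value ejected from row 1 is w(i).

Step i=5: Q has 5 at row 2, column 2; remove 5 from row 2 of P and reverse-bump: 5 enters row 1 and ejects 2. So w(5) = 2. P is now [[1, 5], [3], [4]].
Step i=4: Q has 4 at row 3, column 1; remove 4 from row 3 of P and reverse-bump: 4 enters row 2 and ejects 3; 3 enters row 1 and ejects 1. So w(4) = 1. P is now [[3, 5], [4]].
Step i=3: Q has 3 at row 2, column 1; remove 4 from row 2 of P and reverse-bump: 4 enters row 1 and ejects 3. So w(3) = 3. P is now [[4, 5]].
Step i=2: Q has 2 at row 1, column 2; remove that cell from P, ejecting 5. So w(2) = 5. P is now [[4]].
Step i=1: Q has 1 at row 1, column 1; remove that cell from P, ejecting 4. So w(1) = 4. P is now [].

So w = 4 5 3 1 2.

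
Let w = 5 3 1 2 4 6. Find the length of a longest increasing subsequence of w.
4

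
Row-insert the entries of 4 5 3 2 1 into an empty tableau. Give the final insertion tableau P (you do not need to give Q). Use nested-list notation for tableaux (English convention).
Insert 4: appended to row 1. P = [[4]].
Insert 5: appended to row 1. P = [[4, 5]].
Insert 3: 3 bumps 4 from row 1; 4 starts row 2. P = [[3, 5], [4]].
Insert 2: 2 bumps 3 from row 1; 3 bumps 4 from row 2; 4 starts row 3. P = [[2, 5], [3], [4]].
Insert 1: 1 bumps 2 from row 1; 2 bumps 3 from row 2; 3 bumps 4 from row 3; 4 starts row 4. P = [[1, 5], [2], [3], [4]].

So P = [[1, 5], [2], [3], [4]].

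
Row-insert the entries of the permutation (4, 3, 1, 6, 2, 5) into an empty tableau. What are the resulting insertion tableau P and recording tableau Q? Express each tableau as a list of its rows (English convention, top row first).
P = [[1, 2, 5], [3, 6], [4]], Q = [[1, 4, 6], [2, 5], [3]]

Insert each entry of the permutation into P by Schensted row insertion, recording in Q the position of each new cell.

Insert 4: appended to row 1. P = [[4]].
Insert 3: 3 bumps 4 from row 1; 4 starts row 2. P = [[3], [4]].
Insert 1: 1 bumps 3 from row 1; 3 bumps 4 from row 2; 4 starts row 3. P = [[1], [3], [4]].
Insert 6: appended to row 1. P = [[1, 6], [3], [4]].
Insert 2: 2 bumps 6 from row 1; 6 appends to row 2. P = [[1, 2], [3, 6], [4]].
Insert 5: appended to row 1. P = [[1, 2, 5], [3, 6], [4]].

So P = [[1, 2, 5], [3, 6], [4]], Q = [[1, 4, 6], [2, 5], [3]].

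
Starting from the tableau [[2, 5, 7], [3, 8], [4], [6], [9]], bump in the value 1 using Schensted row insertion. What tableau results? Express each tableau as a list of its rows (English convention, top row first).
In row 1, 1 replaces 2 (the leftmost entry greater than 1); 2 is bumped to row 2. In row 2, 2 replaces 3 (the leftmost entry greater than 2); 3 is bumped to row 3. In row 3, 3 replaces 4 (the leftmost entry greater than 3); 4 is bumped to row 4. In row 4, 4 replaces 6 (the leftmost entry greater than 4); 6 is bumped to row 5. In row 5, 6 replaces 9 (the leftmost entry greater than 6); 9 is bumped to row 6. 9 starts a new row 6. The new tableau is [[1, 5, 7], [2, 8], [3], [4], [6], [9]].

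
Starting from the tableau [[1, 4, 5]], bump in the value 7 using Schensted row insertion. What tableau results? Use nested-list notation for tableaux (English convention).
[[1, 4, 5, 7]]

7 is larger than every entry of row 1, so it is appended to row 1. The new tableau is [[1, 4, 5, 7]].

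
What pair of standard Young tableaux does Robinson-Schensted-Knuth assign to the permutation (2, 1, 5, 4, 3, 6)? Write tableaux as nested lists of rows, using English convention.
P = [[1, 3, 6], [2, 4], [5]], Q = [[1, 3, 6], [2, 4], [5]]

Insert each entry of the permutation into P by Schensted row insertion, recording in Q the position of each new cell.

Insert 2: appended to row 1. P = [[2]].
Insert 1: 1 bumps 2 from row 1; 2 starts row 2. P = [[1], [2]].
Insert 5: appended to row 1. P = [[1, 5], [2]].
Insert 4: 4 bumps 5 from row 1; 5 appends to row 2. P = [[1, 4], [2, 5]].
Insert 3: 3 bumps 4 from row 1; 4 bumps 5 from row 2; 5 starts row 3. P = [[1, 3], [2, 4], [5]].
Insert 6: appended to row 1. P = [[1, 3, 6], [2, 4], [5]].

So P = [[1, 3, 6], [2, 4], [5]], Q = [[1, 3, 6], [2, 4], [5]].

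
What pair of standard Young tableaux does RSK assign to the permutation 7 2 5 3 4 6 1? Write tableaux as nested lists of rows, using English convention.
P = [[1, 3, 4, 6], [2], [5], [7]], Q = [[1, 3, 5, 6], [2], [4], [7]]

Insert each entry of the permutation into P by Schensted row insertion, recording in Q the position of each new cell.

Insert 7: appended to row 1. P = [[7]].
Insert 2: 2 bumps 7 from row 1; 7 starts row 2. P = [[2], [7]].
Insert 5: appended to row 1. P = [[2, 5], [7]].
Insert 3: 3 bumps 5 from row 1; 5 bumps 7 from row 2; 7 starts row 3. P = [[2, 3], [5], [7]].
Insert 4: appended to row 1. P = [[2, 3, 4], [5], [7]].
Insert 6: appended to row 1. P = [[2, 3, 4, 6], [5], [7]].
Insert 1: 1 bumps 2 from row 1; 2 bumps 5 from row 2; 5 bumps 7 from row 3; 7 starts row 4. P = [[1, 3, 4, 6], [2], [5], [7]].

So P = [[1, 3, 4, 6], [2], [5], [7]], Q = [[1, 3, 5, 6], [2], [4], [7]].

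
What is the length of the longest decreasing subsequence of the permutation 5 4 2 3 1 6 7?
4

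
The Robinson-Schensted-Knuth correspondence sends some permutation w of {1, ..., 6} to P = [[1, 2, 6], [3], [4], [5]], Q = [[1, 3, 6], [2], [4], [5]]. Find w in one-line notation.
5 1 4 3 2 6

Reverse the RSK construction: for i from n down to 1, find the cell of Q containing i, remove the entry at that cell from P, and reverse-bump it up through P; the value ejected from row 1 is w(i).

Step i=6: Q has 6 at row 1, column 3; remove that cell from P, ejecting 6. So w(6) = 6. P is now [[1, 2], [3], [4], [5]].
Step i=5: Q has 5 at row 4, column 1; remove 5 from row 4 of P and reverse-bump: 5 enters row 3 and ejects 4; 4 enters row 2 and ejects 3; 3 enters row 1 and ejects 2. So w(5) = 2. P is now [[1, 3], [4], [5]].
Step i=4: Q has 4 at row 3, column 1; remove 5 from row 3 of P and reverse-bump: 5 enters row 2 and ejects 4; 4 enters row 1 and ejects 3. So w(4) = 3. P is now [[1, 4], [5]].
Step i=3: Q has 3 at row 1, column 2; remove that cell from P, ejecting 4. So w(3) = 4. P is now [[1], [5]].
Step i=2: Q has 2 at row 2, column 1; remove 5 from row 2 of P and reverse-bump: 5 enters row 1 and ejects 1. So w(2) = 1. P is now [[5]].
Step i=1: Q has 1 at row 1, column 1; remove that cell from P, ejecting 5. So w(1) = 5. P is now [].

So w = 5 1 4 3 2 6.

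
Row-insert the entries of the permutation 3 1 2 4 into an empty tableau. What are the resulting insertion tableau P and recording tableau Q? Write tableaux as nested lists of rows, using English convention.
P = [[1, 2, 4], [3]], Q = [[1, 3, 4], [2]]

Insert each entry of the permutation into P by Schensted row insertion, recording in Q the position of each new cell.

Insert 3: appended to row 1. P = [[3]].
Insert 1: 1 bumps 3 from row 1; 3 starts row 2. P = [[1], [3]].
Insert 2: appended to row 1. P = [[1, 2], [3]].
Insert 4: appended to row 1. P = [[1, 2, 4], [3]].

So P = [[1, 2, 4], [3]], Q = [[1, 3, 4], [2]].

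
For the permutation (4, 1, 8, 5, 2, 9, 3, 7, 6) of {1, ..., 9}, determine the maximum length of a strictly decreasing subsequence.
3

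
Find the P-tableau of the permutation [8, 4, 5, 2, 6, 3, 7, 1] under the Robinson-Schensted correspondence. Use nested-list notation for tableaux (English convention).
P = [[1, 3, 6, 7], [2, 5], [4], [8]]

Insert 8: appended to row 1. P = [[8]].
Insert 4: 4 bumps 8 from row 1; 8 starts row 2. P = [[4], [8]].
Insert 5: appended to row 1. P = [[4, 5], [8]].
Insert 2: 2 bumps 4 from row 1; 4 bumps 8 from row 2; 8 starts row 3. P = [[2, 5], [4], [8]].
Insert 6: appended to row 1. P = [[2, 5, 6], [4], [8]].
Insert 3: 3 bumps 5 from row 1; 5 appends to row 2. P = [[2, 3, 6], [4, 5], [8]].
Insert 7: appended to row 1. P = [[2, 3, 6, 7], [4, 5], [8]].
Insert 1: 1 bumps 2 from row 1; 2 bumps 4 from row 2; 4 bumps 8 from row 3; 8 starts row 4. P = [[1, 3, 6, 7], [2, 5], [4], [8]].

So P = [[1, 3, 6, 7], [2, 5], [4], [8]].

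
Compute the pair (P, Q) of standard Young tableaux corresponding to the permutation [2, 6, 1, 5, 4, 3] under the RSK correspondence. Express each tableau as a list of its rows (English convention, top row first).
P = [[1, 3], [2, 4], [5], [6]], Q = [[1, 2], [3, 4], [5], [6]]

Insert each entry of the permutation into P by Schensted row insertion, recording in Q the position of each new cell.

Insert 2: appended to row 1. P = [[2]].
Insert 6: appended to row 1. P = [[2, 6]].
Insert 1: 1 bumps 2 from row 1; 2 starts row 2. P = [[1, 6], [2]].
Insert 5: 5 bumps 6 from row 1; 6 appends to row 2. P = [[1, 5], [2, 6]].
Insert 4: 4 bumps 5 from row 1; 5 bumps 6 from row 2; 6 starts row 3. P = [[1, 4], [2, 5], [6]].
Insert 3: 3 bumps 4 from row 1; 4 bumps 5 from row 2; 5 bumps 6 from row 3; 6 starts row 4. P = [[1, 3], [2, 4], [5], [6]].

So P = [[1, 3], [2, 4], [5], [6]], Q = [[1, 2], [3, 4], [5], [6]].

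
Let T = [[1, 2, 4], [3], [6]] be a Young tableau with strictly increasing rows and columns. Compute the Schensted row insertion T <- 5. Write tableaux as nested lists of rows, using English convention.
[[1, 2, 4, 5], [3], [6]]

5 is larger than every entry of row 1, so it is appended to row 1. The new tableau is [[1, 2, 4, 5], [3], [6]].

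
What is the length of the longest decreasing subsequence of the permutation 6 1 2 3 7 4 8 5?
2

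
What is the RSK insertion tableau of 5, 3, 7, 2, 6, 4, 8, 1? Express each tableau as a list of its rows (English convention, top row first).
Insert 5: appended to row 1. P = [[5]].
Insert 3: 3 bumps 5 from row 1; 5 starts row 2. P = [[3], [5]].
Insert 7: appended to row 1. P = [[3, 7], [5]].
Insert 2: 2 bumps 3 from row 1; 3 bumps 5 from row 2; 5 starts row 3. P = [[2, 7], [3], [5]].
Insert 6: 6 bumps 7 from row 1; 7 appends to row 2. P = [[2, 6], [3, 7], [5]].
Insert 4: 4 bumps 6 from row 1; 6 bumps 7 from row 2; 7 appends to row 3. P = [[2, 4], [3, 6], [5, 7]].
Insert 8: appended to row 1. P = [[2, 4, 8], [3, 6], [5, 7]].
Insert 1: 1 bumps 2 from row 1; 2 bumps 3 from row 2; 3 bumps 5 from row 3; 5 starts row 4. P = [[1, 4, 8], [2, 6], [3, 7], [5]].

So P = [[1, 4, 8], [2, 6], [3, 7], [5]].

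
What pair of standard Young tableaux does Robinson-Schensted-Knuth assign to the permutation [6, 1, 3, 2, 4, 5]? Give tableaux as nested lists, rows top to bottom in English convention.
P = [[1, 2, 4, 5], [3], [6]], Q = [[1, 3, 5, 6], [2], [4]]

Insert each entry of the permutation into P by Schensted row insertion, recording in Q the position of each new cell.

Insert 6: appended to row 1. P = [[6]].
Insert 1: 1 bumps 6 from row 1; 6 starts row 2. P = [[1], [6]].
Insert 3: appended to row 1. P = [[1, 3], [6]].
Insert 2: 2 bumps 3 from row 1; 3 bumps 6 from row 2; 6 starts row 3. P = [[1, 2], [3], [6]].
Insert 4: appended to row 1. P = [[1, 2, 4], [3], [6]].
Insert 5: appended to row 1. P = [[1, 2, 4, 5], [3], [6]].

So P = [[1, 2, 4, 5], [3], [6]], Q = [[1, 3, 5, 6], [2], [4]].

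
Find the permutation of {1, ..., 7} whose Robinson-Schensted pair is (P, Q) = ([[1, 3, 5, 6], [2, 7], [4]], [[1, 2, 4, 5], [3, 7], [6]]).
Reverse the RSK construction: for i from n down to 1, find the cell of Q containing i, remove the entry at that cell from P, and reverse-bump it up through P; the value ejected from row 1 is w(i).

Step i=7: Q has 7 at row 2, column 2; remove 7 from row 2 of P and reverse-bump: 7 enters row 1 and ejects 6. So w(7) = 6. P is now [[1, 3, 5, 7], [2], [4]].
Step i=6: Q has 6 at row 3, column 1; remove 4 from row 3 of P and reverse-bump: 4 enters row 2 and ejects 2; 2 enters row 1 and ejects 1. So w(6) = 1. P is now [[2, 3, 5, 7], [4]].
Step i=5: Q has 5 at row 1, column 4; remove that cell from P, ejecting 7. So w(5) = 7. P is now [[2, 3, 5], [4]].
Step i=4: Q has 4 at row 1, column 3; remove that cell from P, ejecting 5. So w(4) = 5. P is now [[2, 3], [4]].
Step i=3: Q has 3 at row 2, column 1; remove 4 from row 2 of P and reverse-bump: 4 enters row 1 and ejects 3. So w(3) = 3. P is now [[2, 4]].
Step i=2: Q has 2 at row 1, column 2; remove that cell from P, ejecting 4. So w(2) = 4. P is now [[2]].
Step i=1: Q has 1 at row 1, column 1; remove that cell from P, ejecting 2. So w(1) = 2. P is now [].

So w = 2 4 3 5 7 1 6.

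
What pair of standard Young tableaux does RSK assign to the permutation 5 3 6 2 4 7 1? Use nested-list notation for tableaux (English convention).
P = [[1, 4, 7], [2, 6], [3], [5]], Q = [[1, 3, 6], [2, 5], [4], [7]]

Insert each entry of the permutation into P by Schensted row insertion, recording in Q the position of each new cell.

Insert 5: appended to row 1. P = [[5]], Q = [[1]].
Insert 3: 3 bumps 5 from row 1; 5 starts row 2. P = [[3], [5]], Q = [[1], [2]].
Insert 6: appended to row 1. P = [[3, 6], [5]], Q = [[1, 3], [2]].
Insert 2: 2 bumps 3 from row 1; 3 bumps 5 from row 2; 5 starts row 3. P = [[2, 6], [3], [5]], Q = [[1, 3], [2], [4]].
Insert 4: 4 bumps 6 from row 1; 6 appends to row 2. P = [[2, 4], [3, 6], [5]], Q = [[1, 3], [2, 5], [4]].
Insert 7: appended to row 1. P = [[2, 4, 7], [3, 6], [5]], Q = [[1, 3, 6], [2, 5], [4]].
Insert 1: 1 bumps 2 from row 1; 2 bumps 3 from row 2; 3 bumps 5 from row 3; 5 starts row 4. P = [[1, 4, 7], [2, 6], [3], [5]], Q = [[1, 3, 6], [2, 5], [4], [7]].

So P = [[1, 4, 7], [2, 6], [3], [5]], Q = [[1, 3, 6], [2, 5], [4], [7]].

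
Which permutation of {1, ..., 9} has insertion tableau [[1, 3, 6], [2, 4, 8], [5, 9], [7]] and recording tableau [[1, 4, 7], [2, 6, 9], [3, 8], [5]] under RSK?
7 5 2 9 1 4 8 3 6

Reverse the RSK construction: for i from n down to 1, find the cell of Q containing i, remove the entry at that cell from P, and reverse-bump it up through P; the value ejected from row 1 is w(i).

Step i=9: Q has 9 at row 2, column 3; remove 8 from row 2 of P and reverse-bump: 8 enters row 1 and ejects 6. So w(9) = 6. P is now [[1, 3, 8], [2, 4], [5, 9], [7]].
Step i=8: Q has 8 at row 3, column 2; remove 9 from row 3 of P and reverse-bump: 9 enters row 2 and ejects 4; 4 enters row 1 and ejects 3. So w(8) = 3. P is now [[1, 4, 8], [2, 9], [5], [7]].
Step i=7: Q has 7 at row 1, column 3; remove that cell from P, ejecting 8. So w(7) = 8. P is now [[1, 4], [2, 9], [5], [7]].
Step i=6: Q has 6 at row 2, column 2; remove 9 from row 2 of P and reverse-bump: 9 enters row 1 and ejects 4. So w(6) = 4. P is now [[1, 9], [2], [5], [7]].
Step i=5: Q has 5 at row 4, column 1; remove 7 from row 4 of P and reverse-bump: 7 enters row 3 and ejects 5; 5 enters row 2 and ejects 2; 2 enters row 1 and ejects 1. So w(5) = 1. P is now [[2, 9], [5], [7]].
Step i=4: Q has 4 at row 1, column 2; remove that cell from P, ejecting 9. So w(4) = 9. P is now [[2], [5], [7]].
Step i=3: Q has 3 at row 3, column 1; remove 7 from row 3 of P and reverse-bump: 7 enters row 2 and ejects 5; 5 enters row 1 and ejects 2. So w(3) = 2. P is now [[5], [7]].
Step i=2: Q has 2 at row 2, column 1; remove 7 from row 2 of P and reverse-bump: 7 enters row 1 and ejects 5. So w(2) = 5. P is now [[7]].
Step i=1: Q has 1 at row 1, column 1; remove that cell from P, ejecting 7. So w(1) = 7. P is now [].

So w = 7 5 2 9 1 4 8 3 6.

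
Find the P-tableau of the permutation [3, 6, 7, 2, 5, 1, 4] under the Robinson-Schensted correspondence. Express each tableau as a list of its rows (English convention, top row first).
P = [[1, 4, 7], [2, 5], [3, 6]]

Insert 3: appended to row 1. P = [[3]].
Insert 6: appended to row 1. P = [[3, 6]].
Insert 7: appended to row 1. P = [[3, 6, 7]].
Insert 2: 2 bumps 3 from row 1; 3 starts row 2. P = [[2, 6, 7], [3]].
Insert 5: 5 bumps 6 from row 1; 6 appends to row 2. P = [[2, 5, 7], [3, 6]].
Insert 1: 1 bumps 2 from row 1; 2 bumps 3 from row 2; 3 starts row 3. P = [[1, 5, 7], [2, 6], [3]].
Insert 4: 4 bumps 5 from row 1; 5 bumps 6 from row 2; 6 appends to row 3. P = [[1, 4, 7], [2, 5], [3, 6]].

So P = [[1, 4, 7], [2, 5], [3, 6]].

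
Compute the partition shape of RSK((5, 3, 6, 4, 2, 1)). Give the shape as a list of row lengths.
Row-insert each entry into an empty tableau.

After inserting 5: P = [[5]].
After inserting 3: P = [[3], [5]].
After inserting 6: P = [[3, 6], [5]].
After inserting 4: P = [[3, 4], [5, 6]].
After inserting 2: P = [[2, 4], [3, 6], [5]].
After inserting 1: P = [[1, 4], [2, 6], [3], [5]].

The final insertion tableau P = [[1, 4], [2, 6], [3], [5]] has shape [2, 2, 1, 1].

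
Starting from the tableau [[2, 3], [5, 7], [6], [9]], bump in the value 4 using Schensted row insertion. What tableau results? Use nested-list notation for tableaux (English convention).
[[2, 3, 4], [5, 7], [6], [9]]

4 is larger than every entry of row 1, so it is appended to row 1. The new tableau is [[2, 3, 4], [5, 7], [6], [9]].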